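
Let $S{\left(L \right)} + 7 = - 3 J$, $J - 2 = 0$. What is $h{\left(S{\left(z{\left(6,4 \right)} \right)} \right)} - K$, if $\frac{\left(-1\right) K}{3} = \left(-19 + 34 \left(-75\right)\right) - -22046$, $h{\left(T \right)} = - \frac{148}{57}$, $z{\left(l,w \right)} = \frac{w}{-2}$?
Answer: $\frac{3330419}{57} \approx 58428.0$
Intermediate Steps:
$z{\left(l,w \right)} = - \frac{w}{2}$ ($z{\left(l,w \right)} = w \left(- \frac{1}{2}\right) = - \frac{w}{2}$)
$J = 2$ ($J = 2 + 0 = 2$)
$S{\left(L \right)} = -13$ ($S{\left(L \right)} = -7 - 6 = -13$)
$h{\left(T \right)} = - \frac{148}{57}$ ($h{\left(T \right)} = \left(-148\right) \frac{1}{57} = - \frac{148}{57}$)
$K = -58431$ ($K = - 3 \left(\left(-19 + 34 \left(-75\right)\right) - -22046\right) = - 3 \left(\left(-19 - 2550\right) + 22046\right) = - 3 \left(-2569 + 22046\right) = \left(-3\right) 19477 = -58431$)
$h{\left(S{\left(z{\left(6,4 \right)} \right)} \right)} - K = - \frac{148}{57} - -58431 = - \frac{148}{57} + 58431 = \frac{3330419}{57}$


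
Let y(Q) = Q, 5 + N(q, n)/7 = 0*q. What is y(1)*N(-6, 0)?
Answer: -35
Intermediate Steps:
N(q, n) = -35 (N(q, n) = -35 + 7*(0*q) = -35 + 7*0 = -35 + 0 = -35)
y(1)*N(-6, 0) = 1*(-35) = -35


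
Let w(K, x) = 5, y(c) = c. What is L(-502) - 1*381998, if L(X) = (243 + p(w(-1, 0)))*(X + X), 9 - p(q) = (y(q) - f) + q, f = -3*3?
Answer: -615930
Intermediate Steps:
f = -9
p(q) = -2*q (p(q) = 9 - ((q - 1*(-9)) + q) = 9 - ((q + 9) + q) = 9 - ((9 + q) + q) = 9 - (9 + 2*q) = 9 + (-9 - 2*q) = -2*q)
L(X) = 466*X (L(X) = (243 - 2*5)*(X + X) = (243 - 10)*(2*X) = 233*(2*X) = 466*X)
L(-502) - 1*381998 = 466*(-502) - 1*381998 = -233932 - 381998 = -615930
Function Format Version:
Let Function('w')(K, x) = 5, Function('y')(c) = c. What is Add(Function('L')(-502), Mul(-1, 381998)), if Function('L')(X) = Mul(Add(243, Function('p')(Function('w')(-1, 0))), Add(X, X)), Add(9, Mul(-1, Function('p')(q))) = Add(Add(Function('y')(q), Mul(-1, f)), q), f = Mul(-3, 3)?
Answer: -615930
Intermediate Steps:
f = -9
Function('p')(q) = Mul(-2, q) (Function('p')(q) = Add(9, Mul(-1, Add(Add(q, Mul(-1, -9)), q))) = Add(9, Mul(-1, Add(Add(q, 9), q))) = Add(9, Mul(-1, Add(Add(9, q), q))) = Add(9, Mul(-1, Add(9, Mul(2, q)))) = Add(9, Add(-9, Mul(-2, q))) = Mul(-2, q))
Function('L')(X) = Mul(466, X) (Function('L')(X) = Mul(Add(243, Mul(-2, 5)), Add(X, X)) = Mul(Add(243, -10), Mul(2, X)) = Mul(233, Mul(2, X)) = Mul(466, X))
Add(Function('L')(-502), Mul(-1, 381998)) = Add(Mul(466, -502), Mul(-1, 381998)) = Add(-233932, -381998) = -615930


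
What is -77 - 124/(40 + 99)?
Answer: -10827/139 ≈ -77.892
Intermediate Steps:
-77 - 124/(40 + 99) = -77 - 124/139 = -10827/139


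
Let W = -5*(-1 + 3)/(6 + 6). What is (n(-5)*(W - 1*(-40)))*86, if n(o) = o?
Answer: -50525/3 ≈ -16842.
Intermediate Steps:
W = -⅚ (W = -10/12 = -5*⅙ = -⅚ ≈ -0.83333)
(n(-5)*(W - 1*(-40)))*86 = -5*(-⅚ - 1*(-40))*86 = -5*(-⅚ + 40)*86 = -5*235/6*86 = -1175/6*86 = -50525/3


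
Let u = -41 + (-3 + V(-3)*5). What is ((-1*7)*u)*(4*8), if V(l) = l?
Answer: 13216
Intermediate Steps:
u = -59 (u = -41 + (-3 - 3*5) = -41 + (-3 - 15) = -41 - 18 = -59)
((-1*7)*u)*(4*8) = (-1*7*(-59))*(4*8) = -7*(-59)*32 = 413*32 = 13216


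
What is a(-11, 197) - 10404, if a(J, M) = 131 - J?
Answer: -10262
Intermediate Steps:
a(-11, 197) - 10404 = (131 - 1*(-11)) - 10404 = (131 + 11) - 10404 = 142 - 10404 = -10262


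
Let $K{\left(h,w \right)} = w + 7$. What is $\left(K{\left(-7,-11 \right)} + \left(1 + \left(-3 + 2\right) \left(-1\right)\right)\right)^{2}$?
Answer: $4$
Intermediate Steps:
$K{\left(h,w \right)} = 7 + w$
$\left(K{\left(-7,-11 \right)} + \left(1 + \left(-3 + 2\right) \left(-1\right)\right)\right)^{2} = \left(\left(7 - 11\right) + \left(1 + \left(-3 + 2\right) \left(-1\right)\right)\right)^{2} = \left(-4 + \left(1 - -1\right)\right)^{2} = \left(-4 + \left(1 + 1\right)\right)^{2} = \left(-4 + 2\right)^{2} = \left(-2\right)^{2} = 4$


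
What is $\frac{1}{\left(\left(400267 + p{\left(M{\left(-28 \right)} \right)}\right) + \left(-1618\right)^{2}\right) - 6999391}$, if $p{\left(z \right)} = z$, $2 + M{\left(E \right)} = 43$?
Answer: $- \frac{1}{3981159} \approx -2.5118 \cdot 10^{-7}$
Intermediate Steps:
$M{\left(E \right)} = 41$ ($M{\left(E \right)} = -2 + 43 = 41$)
$\frac{1}{\left(\left(400267 + p{\left(M{\left(-28 \right)} \right)}\right) + \left(-1618\right)^{2}\right) - 6999391} = \frac{1}{\left(\left(400267 + 41\right) + \left(-1618\right)^{2}\right) - 6999391} = \frac{1}{\left(400308 + 2617924\right) - 6999391} = \frac{1}{3018232 - 6999391} = \frac{1}{-3981159} = - \frac{1}{3981159}$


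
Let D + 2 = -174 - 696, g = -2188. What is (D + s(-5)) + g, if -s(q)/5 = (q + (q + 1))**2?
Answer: -3465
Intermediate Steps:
s(q) = -5*(1 + 2*q)**2 (s(q) = -5*(q + (q + 1))**2 = -5*(q + (1 + q))**2 = -5*(1 + 2*q)**2)
D = -872 (D = -2 + (-174 - 696) = -2 - 870 = -872)
(D + s(-5)) + g = (-872 - 5*(1 + 2*(-5))**2) - 2188 = (-872 - 5*(1 - 10)**2) - 2188 = (-872 - 5*(-9)**2) - 2188 = (-872 - 5*81) - 2188 = (-872 - 405) - 2188 = -1277 - 2188 = -3465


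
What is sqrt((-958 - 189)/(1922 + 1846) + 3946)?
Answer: sqrt(14005072902)/1884 ≈ 62.815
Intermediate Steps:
sqrt((-958 - 189)/(1922 + 1846) + 3946) = sqrt(-1147/3768 + 3946) = sqrt(14867381/3768) = sqrt(14005072902)/1884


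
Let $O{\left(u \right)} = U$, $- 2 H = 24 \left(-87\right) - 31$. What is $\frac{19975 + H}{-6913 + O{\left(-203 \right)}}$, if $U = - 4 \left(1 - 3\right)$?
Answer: $- \frac{42069}{13810} \approx -3.0463$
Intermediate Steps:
$U = 8$ ($U = \left(-4\right) \left(-2\right) = 8$)
$H = \frac{2119}{2}$ ($H = - \frac{24 \left(-87\right) - 31}{2} = - \frac{-2088 - 31}{2} = \left(- \frac{1}{2}\right) \left(-2119\right) = \frac{2119}{2} \approx 1059.5$)
$O{\left(u \right)} = 8$
$\frac{19975 + H}{-6913 + O{\left(-203 \right)}} = \frac{19975 + \frac{2119}{2}}{-6913 + 8} = \frac{42069}{2 \left(-6905\right)} = \frac{42069}{2} \left(- \frac{1}{6905}\right) = - \frac{42069}{13810}$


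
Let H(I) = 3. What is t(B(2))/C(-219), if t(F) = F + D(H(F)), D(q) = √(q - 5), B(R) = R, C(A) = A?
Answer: -2/219 - I*√2/219 ≈ -0.0091324 - 0.0064576*I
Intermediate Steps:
D(q) = √(-5 + q)
t(F) = F + I*√2 (t(F) = F + √(-5 + 3) = F + √(-2) = F + I*√2)
t(B(2))/C(-219) = (2 + I*√2)/(-219) = (2 + I*√2)*(-1/219) = -2/219 - I*√2/219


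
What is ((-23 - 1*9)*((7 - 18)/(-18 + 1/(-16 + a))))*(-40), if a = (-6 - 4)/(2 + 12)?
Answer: 1647360/2113 ≈ 779.63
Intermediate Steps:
a = -5/7 (a = -10/14 = -10*1/14 = -5/7 ≈ -0.71429)
((-23 - 1*9)*((7 - 18)/(-18 + 1/(-16 + a))))*(-40) = ((-23 - 1*9)*((7 - 18)/(-18 + 1/(-16 - 5/7))))*(-40) = ((-23 - 9)*(-11/(-18 + 1/(-117/7))))*(-40) = -(-352)/(-18 - 7/117)*(-40) = -(-352)/(-2113/117)*(-40) = -(-352)*(-117)/2113*(-40) = -32*1287/2113*(-40) = -41184/2113*(-40) = 1647360/2113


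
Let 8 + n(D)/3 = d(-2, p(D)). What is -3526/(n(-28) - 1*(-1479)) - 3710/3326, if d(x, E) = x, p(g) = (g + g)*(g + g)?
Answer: -8551633/2409687 ≈ -3.5489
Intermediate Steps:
p(g) = 4*g² (p(g) = (2*g)*(2*g) = 4*g²)
n(D) = -30 (n(D) = -24 + 3*(-2) = -24 - 6 = -30)
-3526/(n(-28) - 1*(-1479)) - 3710/3326 = -3526/(-30 - 1*(-1479)) - 3710/3326 = -3526/(-30 + 1479) - 3710*1/3326 = -3526/1449 - 1855/1663 = -8551633/2409687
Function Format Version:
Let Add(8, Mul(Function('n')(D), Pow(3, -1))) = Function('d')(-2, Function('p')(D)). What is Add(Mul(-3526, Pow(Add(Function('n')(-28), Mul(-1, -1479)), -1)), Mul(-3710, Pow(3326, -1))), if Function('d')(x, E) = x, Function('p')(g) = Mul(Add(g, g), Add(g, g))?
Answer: Rational(-8551633, 2409687) ≈ -3.5489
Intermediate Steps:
Function('p')(g) = Mul(4, Pow(g, 2)) (Function('p')(g) = Mul(Mul(2, g), Mul(2, g)) = Mul(4, Pow(g, 2)))
Function('n')(D) = -30 (Function('n')(D) = Add(-24, Mul(3, -2)) = Add(-24, -6) = -30)
Add(Mul(-3526, Pow(Add(Function('n')(-28), Mul(-1, -1479)), -1)), Mul(-3710, Pow(3326, -1))) = Add(Mul(-3526, Pow(Add(-30, Mul(-1, -1479)), -1)), Mul(-3710, Pow(3326, -1))) = Add(Mul(-3526, Pow(Add(-30, 1479), -1)), Mul(-3710, Rational(1, 3326))) = Add(Mul(-3526, Pow(1449, -1)), Rational(-1855, 1663)) = Add(Mul(-3526, Rational(1, 1449)), Rational(-1855, 1663)) = Add(Rational(-3526, 1449), Rational(-1855, 1663)) = Rational(-8551633, 2409687)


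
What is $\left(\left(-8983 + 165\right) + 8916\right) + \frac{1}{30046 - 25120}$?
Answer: $\frac{482749}{4926} \approx 98.0$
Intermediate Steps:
$\left(\left(-8983 + 165\right) + 8916\right) + \frac{1}{30046 - 25120} = \left(-8818 + 8916\right) + \frac{1}{4926} = 98 + \frac{1}{4926} = \frac{482749}{4926}$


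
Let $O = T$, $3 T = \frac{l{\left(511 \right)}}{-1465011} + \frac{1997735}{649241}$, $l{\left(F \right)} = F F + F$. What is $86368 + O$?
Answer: $\frac{246448284465629477}{2853435619953} \approx 86369.0$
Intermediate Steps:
$l{\left(F \right)} = F + F^{2}$ ($l{\left(F \right)} = F^{2} + F = F + F^{2}$)
$T = \frac{2756841528773}{2853435619953}$ ($T = \frac{\frac{511 \left(1 + 511\right)}{-1465011} + \frac{1997735}{649241}}{3} = \frac{511 \cdot 512 \left(- \frac{1}{1465011}\right) + 1997735 \cdot \frac{1}{649241}}{3} = \frac{261632 \left(- \frac{1}{1465011}\right) + \frac{1997735}{649241}}{3} = \frac{- \frac{261632}{1465011} + \frac{1997735}{649241}}{3} = \frac{1}{3} \cdot \frac{2756841528773}{951145206651} = \frac{2756841528773}{2853435619953} \approx 0.96615$)
$O = \frac{2756841528773}{2853435619953} \approx 0.96615$
$86368 + O = 86368 + \frac{2756841528773}{2853435619953} = \frac{246448284465629477}{2853435619953}$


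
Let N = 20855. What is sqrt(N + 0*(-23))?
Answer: sqrt(20855) ≈ 144.41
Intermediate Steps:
sqrt(N + 0*(-23)) = sqrt(20855 + 0*(-23)) = sqrt(20855 + 0) = sqrt(20855)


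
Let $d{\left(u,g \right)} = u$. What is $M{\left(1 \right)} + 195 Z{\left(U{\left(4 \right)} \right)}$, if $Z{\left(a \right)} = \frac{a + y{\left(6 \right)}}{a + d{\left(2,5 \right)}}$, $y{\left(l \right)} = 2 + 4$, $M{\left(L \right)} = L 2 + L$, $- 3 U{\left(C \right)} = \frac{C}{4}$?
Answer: $666$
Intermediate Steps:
$U{\left(C \right)} = - \frac{C}{12}$ ($U{\left(C \right)} = - \frac{C \frac{1}{4}}{3} = - \frac{\frac{1}{4} C}{3} = - \frac{C}{12}$)
$M{\left(L \right)} = 3 L$ ($M{\left(L \right)} = 2 L + L = 3 L$)
$y{\left(l \right)} = 6$
$Z{\left(a \right)} = \frac{6 + a}{2 + a}$ ($Z{\left(a \right)} = \frac{a + 6}{a + 2} = \frac{6 + a}{2 + a}$)
$M{\left(1 \right)} + 195 Z{\left(U{\left(4 \right)} \right)} = 3 \cdot 1 + 195 \frac{6 - \frac{1}{3}}{2 - \frac{1}{3}} = 3 + 195 \frac{6 - \frac{1}{3}}{2 - \frac{1}{3}} = 3 + 195 \frac{1}{\frac{5}{3}} \cdot \frac{17}{3} = 3 + 195 \cdot \frac{3}{5} \cdot \frac{17}{3} = 3 + 195 \cdot \frac{17}{5} = 3 + 663 = 666$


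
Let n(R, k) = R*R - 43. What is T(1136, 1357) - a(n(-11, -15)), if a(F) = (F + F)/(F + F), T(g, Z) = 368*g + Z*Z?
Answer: 2259496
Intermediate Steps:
T(g, Z) = Z² + 368*g (T(g, Z) = 368*g + Z² = Z² + 368*g)
n(R, k) = -43 + R² (n(R, k) = R² - 43 = -43 + R²)
a(F) = 1 (a(F) = (2*F)/((2*F)) = (2*F)*(1/(2*F)) = 1)
T(1136, 1357) - a(n(-11, -15)) = (1357² + 368*1136) - 1*1 = (1841449 + 418048) - 1 = 2259497 - 1 = 2259496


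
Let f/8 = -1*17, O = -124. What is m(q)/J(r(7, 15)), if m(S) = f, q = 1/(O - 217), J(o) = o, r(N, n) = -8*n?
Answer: 17/15 ≈ 1.1333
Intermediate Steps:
f = -136 (f = 8*(-1*17) = 8*(-17) = -136)
q = -1/341 (q = 1/(-124 - 217) = 1/(-341) = -1/341 ≈ -0.0029326)
m(S) = -136
m(q)/J(r(7, 15)) = -136/((-8*15)) = -136/(-120) = -136*(-1/120) = 17/15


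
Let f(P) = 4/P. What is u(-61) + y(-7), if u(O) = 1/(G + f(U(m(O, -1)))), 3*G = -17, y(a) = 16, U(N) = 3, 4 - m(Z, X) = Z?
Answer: 205/13 ≈ 15.769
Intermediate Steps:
m(Z, X) = 4 - Z
G = -17/3 (G = (⅓)*(-17) = -17/3 ≈ -5.6667)
u(O) = -3/13 (u(O) = 1/(-17/3 + 4/3) = 1/(-13/3) = -3/13)
u(-61) + y(-7) = -3/13 + 16 = 205/13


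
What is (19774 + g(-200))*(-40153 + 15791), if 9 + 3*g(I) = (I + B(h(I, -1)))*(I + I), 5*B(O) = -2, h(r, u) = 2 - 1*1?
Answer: -1132613742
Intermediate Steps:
h(r, u) = 1 (h(r, u) = 2 - 1 = 1)
B(O) = -2/5 (B(O) = (1/5)*(-2) = -2/5)
g(I) = -3 + 2*I*(-2/5 + I)/3 (g(I) = -3 + ((I - 2/5)*(I + I))/3 = -3 + ((-2/5 + I)*(2*I))/3 = -3 + (2*I*(-2/5 + I))/3 = -3 + 2*I*(-2/5 + I)/3)
(19774 + g(-200))*(-40153 + 15791) = (19774 + (-3 - 4/15*(-200) + (2/3)*(-200)**2))*(-40153 + 15791) = (19774 + (-3 + 160/3 + (2/3)*40000))*(-24362) = (19774 + (-3 + 160/3 + 80000/3))*(-24362) = (19774 + 26717)*(-24362) = 46491*(-24362) = -1132613742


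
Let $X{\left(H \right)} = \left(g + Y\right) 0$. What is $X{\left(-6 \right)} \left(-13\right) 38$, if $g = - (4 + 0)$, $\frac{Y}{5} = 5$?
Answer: $0$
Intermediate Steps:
$Y = 25$ ($Y = 5 \cdot 5 = 25$)
$g = -4$ ($g = \left(-1\right) 4 = -4$)
$X{\left(H \right)} = 0$ ($X{\left(H \right)} = \left(-4 + 25\right) 0 = 21 \cdot 0 = 0$)
$X{\left(-6 \right)} \left(-13\right) 38 = 0 \left(-13\right) 38 = 0 \cdot 38 = 0$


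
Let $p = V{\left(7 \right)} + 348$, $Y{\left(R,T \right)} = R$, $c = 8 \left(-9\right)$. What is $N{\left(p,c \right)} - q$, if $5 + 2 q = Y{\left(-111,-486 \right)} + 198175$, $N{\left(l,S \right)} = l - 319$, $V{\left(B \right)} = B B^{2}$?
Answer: $- \frac{197315}{2} \approx -98658.0$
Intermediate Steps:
$c = -72$
$V{\left(B \right)} = B^{3}$
$p = 691$ ($p = 7^{3} + 348 = 343 + 348 = 691$)
$N{\left(l,S \right)} = -319 + l$
$q = \frac{198059}{2}$ ($q = - \frac{5}{2} + \frac{-111 + 198175}{2} = - \frac{5}{2} + \frac{1}{2} \cdot 198064 = - \frac{5}{2} + 99032 = \frac{198059}{2} \approx 99030.0$)
$N{\left(p,c \right)} - q = \left(-319 + 691\right) - \frac{198059}{2} = 372 - \frac{198059}{2} = - \frac{197315}{2}$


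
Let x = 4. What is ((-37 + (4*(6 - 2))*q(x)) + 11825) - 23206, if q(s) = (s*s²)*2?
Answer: -9370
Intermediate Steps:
q(s) = 2*s³ (q(s) = s³*2 = 2*s³)
((-37 + (4*(6 - 2))*q(x)) + 11825) - 23206 = ((-37 + (4*(6 - 2))*(2*4³)) + 11825) - 23206 = ((-37 + (4*4)*(2*64)) + 11825) - 23206 = ((-37 + 16*128) + 11825) - 23206 = ((-37 + 2048) + 11825) - 23206 = (2011 + 11825) - 23206 = 13836 - 23206 = -9370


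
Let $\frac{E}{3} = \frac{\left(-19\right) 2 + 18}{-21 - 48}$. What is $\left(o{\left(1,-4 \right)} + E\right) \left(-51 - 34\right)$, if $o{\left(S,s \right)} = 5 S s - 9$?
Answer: $\frac{54995}{23} \approx 2391.1$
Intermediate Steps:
$o{\left(S,s \right)} = -9 + 5 S s$ ($o{\left(S,s \right)} = 5 S s - 9 = -9 + 5 S s$)
$E = \frac{20}{23}$ ($E = 3 \frac{\left(-19\right) 2 + 18}{-21 - 48} = 3 \frac{-38 + 18}{-69} = 3 \left(\left(-20\right) \left(- \frac{1}{69}\right)\right) = 3 \cdot \frac{20}{69} = \frac{20}{23} \approx 0.86957$)
$\left(o{\left(1,-4 \right)} + E\right) \left(-51 - 34\right) = \left(\left(-9 + 5 \cdot 1 \left(-4\right)\right) + \frac{20}{23}\right) \left(-51 - 34\right) = \left(\left(-9 - 20\right) + \frac{20}{23}\right) \left(-85\right) = \left(-29 + \frac{20}{23}\right) \left(-85\right) = \left(- \frac{647}{23}\right) \left(-85\right) = \frac{54995}{23}$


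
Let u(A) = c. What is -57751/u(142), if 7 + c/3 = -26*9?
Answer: 57751/723 ≈ 79.877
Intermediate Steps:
c = -723 (c = -21 + 3*(-26*9) = -21 + 3*(-234) = -21 - 702 = -723)
u(A) = -723
-57751/u(142) = -57751/(-723) = -57751*(-1/723) = 57751/723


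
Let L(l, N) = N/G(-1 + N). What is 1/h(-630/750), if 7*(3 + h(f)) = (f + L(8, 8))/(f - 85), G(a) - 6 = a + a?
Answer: -15022/45055 ≈ -0.33341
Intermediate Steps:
G(a) = 6 + 2*a (G(a) = 6 + (a + a) = 6 + 2*a)
L(l, N) = N/(4 + 2*N) (L(l, N) = N/(6 + 2*(-1 + N)) = N/(6 + (-2 + 2*N)) = N/(4 + 2*N))
h(f) = -3 + (⅖ + f)/(7*(-85 + f)) (h(f) = -3 + ((f + (½)*8/(2 + 8))/(f - 85))/7 = -3 + ((f + (½)*8/10)/(-85 + f))/7 = -3 + ((f + (½)*8*(⅒))/(-85 + f))/7 = -3 + ((f + ⅖)/(-85 + f))/7 = -3 + ((⅖ + f)/(-85 + f))/7 = -3 + (⅖ + f)/(7*(-85 + f)))
1/h(-630/750) = 1/((8927 - (-63000)/750)/(35*(-85 - 630/750))) = 1/((8927 - (-63000)/750)/(35*(-85 - 630*1/750))) = 1/((8927 - 100*(-21/25))/(35*(-85 - 21/25))) = 1/((8927 + 84)/(35*(-2146/25))) = 1/((1/35)*(-25/2146)*9011) = 1/(-45055/15022) = -15022/45055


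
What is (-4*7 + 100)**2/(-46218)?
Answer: -864/7703 ≈ -0.11216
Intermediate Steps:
(-4*7 + 100)**2/(-46218) = (-28 + 100)**2*(-1/46218) = 72**2*(-1/46218) = 5184*(-1/46218) = -864/7703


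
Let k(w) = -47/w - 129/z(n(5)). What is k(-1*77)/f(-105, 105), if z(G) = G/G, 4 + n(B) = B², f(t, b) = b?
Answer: -9886/8085 ≈ -1.2228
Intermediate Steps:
n(B) = -4 + B²
z(G) = 1
k(w) = -129 - 47/w (k(w) = -47/w - 129/1 = -47/w - 129*1 = -47/w - 129 = -129 - 47/w)
k(-1*77)/f(-105, 105) = (-129 - 47/((-1*77)))/105 = (-129 - 47/(-77))*(1/105) = (-129 - 47*(-1/77))*(1/105) = (-129 + 47/77)*(1/105) = -9886/77*1/105 = -9886/8085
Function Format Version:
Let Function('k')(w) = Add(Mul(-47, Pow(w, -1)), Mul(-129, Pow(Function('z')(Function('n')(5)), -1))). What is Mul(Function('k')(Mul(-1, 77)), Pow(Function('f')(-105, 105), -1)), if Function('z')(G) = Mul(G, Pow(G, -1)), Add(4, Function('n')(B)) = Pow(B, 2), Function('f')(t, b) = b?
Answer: Rational(-9886, 8085) ≈ -1.2228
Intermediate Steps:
Function('n')(B) = Add(-4, Pow(B, 2))
Function('z')(G) = 1
Function('k')(w) = Add(-129, Mul(-47, Pow(w, -1))) (Function('k')(w) = Add(Mul(-47, Pow(w, -1)), Mul(-129, Pow(1, -1))) = Add(Mul(-47, Pow(w, -1)), Mul(-129, 1)) = Add(Mul(-47, Pow(w, -1)), -129) = Add(-129, Mul(-47, Pow(w, -1))))
Mul(Function('k')(Mul(-1, 77)), Pow(Function('f')(-105, 105), -1)) = Mul(Add(-129, Mul(-47, Pow(Mul(-1, 77), -1))), Pow(105, -1)) = Mul(Add(-129, Mul(-47, Pow(-77, -1))), Rational(1, 105)) = Mul(Add(-129, Mul(-47, Rational(-1, 77))), Rational(1, 105)) = Mul(Add(-129, Rational(47, 77)), Rational(1, 105)) = Mul(Rational(-9886, 77), Rational(1, 105)) = Rational(-9886, 8085)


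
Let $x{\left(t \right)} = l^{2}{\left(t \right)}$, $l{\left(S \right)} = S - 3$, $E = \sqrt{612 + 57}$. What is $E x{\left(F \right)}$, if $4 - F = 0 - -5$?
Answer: $16 \sqrt{669} \approx 413.84$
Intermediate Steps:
$E = \sqrt{669} \approx 25.865$
$F = -1$ ($F = 4 - \left(0 - -5\right) = 4 - \left(0 + 5\right) = 4 - 5 = -1$)
$l{\left(S \right)} = -3 + S$ ($l{\left(S \right)} = S - 3 = -3 + S$)
$x{\left(t \right)} = \left(-3 + t\right)^{2}$
$E x{\left(F \right)} = \sqrt{669} \left(-3 - 1\right)^{2} = \sqrt{669} \left(-4\right)^{2} = \sqrt{669} \cdot 16 = 16 \sqrt{669}$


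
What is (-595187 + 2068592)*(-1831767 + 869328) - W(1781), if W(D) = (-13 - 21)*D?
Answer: -1418062374241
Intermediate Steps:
W(D) = -34*D
(-595187 + 2068592)*(-1831767 + 869328) - W(1781) = (-595187 + 2068592)*(-1831767 + 869328) - (-34)*1781 = 1473405*(-962439) - 1*(-60554) = -1418062434795 + 60554 = -1418062374241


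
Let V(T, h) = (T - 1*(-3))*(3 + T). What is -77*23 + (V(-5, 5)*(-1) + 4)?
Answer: -1771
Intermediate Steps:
V(T, h) = (3 + T)² (V(T, h) = (T + 3)*(3 + T) = (3 + T)*(3 + T) = (3 + T)²)
-77*23 + (V(-5, 5)*(-1) + 4) = -77*23 + ((3 - 5)²*(-1) + 4) = -1771 + ((-2)²*(-1) + 4) = -1771 + (4*(-1) + 4) = -1771 + (-4 + 4) = -1771 + 0 = -1771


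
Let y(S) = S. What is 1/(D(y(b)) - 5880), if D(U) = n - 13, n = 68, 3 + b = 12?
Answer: -1/5825 ≈ -0.00017167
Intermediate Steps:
b = 9 (b = -3 + 12 = 9)
D(U) = 55 (D(U) = 68 - 13 = 55)
1/(D(y(b)) - 5880) = 1/(55 - 5880) = 1/(-5825) = -1/5825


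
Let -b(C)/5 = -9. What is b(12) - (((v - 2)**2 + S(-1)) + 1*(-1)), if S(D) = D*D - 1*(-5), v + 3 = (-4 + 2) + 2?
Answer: 15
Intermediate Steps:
b(C) = 45 (b(C) = -5*(-9) = 45)
v = -3 (v = -3 + ((-4 + 2) + 2) = -3 + (-2 + 2) = -3 + 0 = -3)
S(D) = 5 + D**2 (S(D) = D**2 + 5 = 5 + D**2)
b(12) - (((v - 2)**2 + S(-1)) + 1*(-1)) = 45 - (((-3 - 2)**2 + (5 + (-1)**2)) + 1*(-1)) = 45 - (((-5)**2 + (5 + 1)) - 1) = 45 - ((25 + 6) - 1) = 45 - (31 - 1) = 45 - 1*30 = 45 - 30 = 15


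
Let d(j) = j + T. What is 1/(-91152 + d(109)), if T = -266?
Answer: -1/91309 ≈ -1.0952e-5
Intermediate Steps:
d(j) = -266 + j (d(j) = j - 266 = -266 + j)
1/(-91152 + d(109)) = 1/(-91152 + (-266 + 109)) = 1/(-91152 - 157) = 1/(-91309) = -1/91309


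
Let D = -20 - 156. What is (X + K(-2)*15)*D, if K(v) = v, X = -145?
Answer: 30800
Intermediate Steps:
D = -176
(X + K(-2)*15)*D = (-145 - 2*15)*(-176) = (-145 - 30)*(-176) = -175*(-176) = 30800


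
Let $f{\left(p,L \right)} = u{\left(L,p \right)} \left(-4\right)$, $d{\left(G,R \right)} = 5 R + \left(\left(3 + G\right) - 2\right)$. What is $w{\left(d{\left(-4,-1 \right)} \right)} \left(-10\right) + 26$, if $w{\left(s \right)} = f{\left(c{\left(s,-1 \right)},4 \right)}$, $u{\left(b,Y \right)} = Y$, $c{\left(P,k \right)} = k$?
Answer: $-14$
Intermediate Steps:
$d{\left(G,R \right)} = 1 + G + 5 R$ ($d{\left(G,R \right)} = 5 R + \left(1 + G\right) = 1 + G + 5 R$)
$f{\left(p,L \right)} = - 4 p$ ($f{\left(p,L \right)} = p \left(-4\right) = - 4 p$)
$w{\left(s \right)} = 4$ ($w{\left(s \right)} = \left(-4\right) \left(-1\right) = 4$)
$w{\left(d{\left(-4,-1 \right)} \right)} \left(-10\right) + 26 = 4 \left(-10\right) + 26 = -40 + 26 = -14$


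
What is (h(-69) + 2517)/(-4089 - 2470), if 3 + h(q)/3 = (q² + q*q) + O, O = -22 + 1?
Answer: -31011/6559 ≈ -4.7280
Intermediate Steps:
O = -21
h(q) = -72 + 6*q² (h(q) = -9 + 3*((q² + q*q) - 21) = -9 + 3*((q² + q²) - 21) = -9 + 3*(2*q² - 21) = -9 + 3*(-21 + 2*q²) = -9 + (-63 + 6*q²) = -72 + 6*q²)
(h(-69) + 2517)/(-4089 - 2470) = ((-72 + 6*(-69)²) + 2517)/(-4089 - 2470) = ((-72 + 6*4761) + 2517)/(-6559) = ((-72 + 28566) + 2517)*(-1/6559) = (28494 + 2517)*(-1/6559) = 31011*(-1/6559) = -31011/6559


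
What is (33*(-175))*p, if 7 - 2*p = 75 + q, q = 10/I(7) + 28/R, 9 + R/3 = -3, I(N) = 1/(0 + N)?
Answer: 2377375/6 ≈ 3.9623e+5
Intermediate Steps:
I(N) = 1/N
R = -36 (R = -27 + 3*(-3) = -27 - 9 = -36)
q = 623/9 (q = 10/(1/7) + 28/(-36) = 10/(1/7) + 28*(-1/36) = 10*7 - 7/9 = 70 - 7/9 = 623/9 ≈ 69.222)
p = -1235/18 (p = 7/2 - (75 + 623/9)/2 = 7/2 - 1/2*1298/9 = 7/2 - 649/9 = -1235/18 ≈ -68.611)
(33*(-175))*p = (33*(-175))*(-1235/18) = -5775*(-1235/18) = 2377375/6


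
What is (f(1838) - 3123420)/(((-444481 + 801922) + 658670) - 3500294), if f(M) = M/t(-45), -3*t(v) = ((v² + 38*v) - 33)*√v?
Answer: 1041140/828061 - 919*I*√5/1751349015 ≈ 1.2573 - 1.1734e-6*I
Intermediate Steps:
t(v) = -√v*(-33 + v² + 38*v)/3 (t(v) = -((v² + 38*v) - 33)*√v/3 = -(-33 + v² + 38*v)*√v/3 = -√v*(-33 + v² + 38*v)/3)
f(M) = I*M*√5/1410 (f(M) = M/((√(-45)*(33 - 1*(-45)² - 38*(-45))/3)) = M/(((3*I*√5)*(33 - 1*2025 + 1710)/3)) = M/(((3*I*√5)*(33 - 2025 + 1710)/3)) = M/(((⅓)*(3*I*√5)*(-282))) = M/((-282*I*√5)) = M*(I*√5/1410) = I*M*√5/1410)
(f(1838) - 3123420)/(((-444481 + 801922) + 658670) - 3500294) = ((1/1410)*I*1838*√5 - 3123420)/(((-444481 + 801922) + 658670) - 3500294) = (919*I*√5/705 - 3123420)/((357441 + 658670) - 3500294) = (-3123420 + 919*I*√5/705)/(1016111 - 3500294) = (-3123420 + 919*I*√5/705)/(-2484183) = (-3123420 + 919*I*√5/705)*(-1/2484183) = 1041140/828061 - 919*I*√5/1751349015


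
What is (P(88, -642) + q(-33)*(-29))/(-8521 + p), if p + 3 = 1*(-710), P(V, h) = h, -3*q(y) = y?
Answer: 961/9234 ≈ 0.10407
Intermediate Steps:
q(y) = -y/3
p = -713 (p = -3 + 1*(-710) = -3 - 710 = -713)
(P(88, -642) + q(-33)*(-29))/(-8521 + p) = (-642 - ⅓*(-33)*(-29))/(-8521 - 713) = (-642 + 11*(-29))/(-9234) = (-642 - 319)*(-1/9234) = -961*(-1/9234) = 961/9234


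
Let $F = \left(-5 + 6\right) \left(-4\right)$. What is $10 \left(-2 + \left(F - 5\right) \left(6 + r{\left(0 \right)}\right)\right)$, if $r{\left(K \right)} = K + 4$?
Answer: $-920$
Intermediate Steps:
$r{\left(K \right)} = 4 + K$
$F = -4$ ($F = 1 \left(-4\right) = -4$)
$10 \left(-2 + \left(F - 5\right) \left(6 + r{\left(0 \right)}\right)\right) = 10 \left(-2 + \left(-4 - 5\right) \left(6 + \left(4 + 0\right)\right)\right) = 10 \left(-2 - 9 \left(6 + 4\right)\right) = 10 \left(-2 - 90\right) = 10 \left(-92\right) = -920$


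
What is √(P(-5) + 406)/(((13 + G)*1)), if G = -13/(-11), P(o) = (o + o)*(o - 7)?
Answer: 11*√526/156 ≈ 1.6172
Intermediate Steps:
P(o) = 2*o*(-7 + o) (P(o) = (2*o)*(-7 + o) = 2*o*(-7 + o))
G = 13/11 (G = -13*(-1/11) = 13/11 ≈ 1.1818)
√(P(-5) + 406)/(((13 + G)*1)) = √(2*(-5)*(-7 - 5) + 406)/(((13 + 13/11)*1)) = √(2*(-5)*(-12) + 406)/(((156/11)*1)) = √(120 + 406)/(156/11) = √526*(11/156) = 11*√526/156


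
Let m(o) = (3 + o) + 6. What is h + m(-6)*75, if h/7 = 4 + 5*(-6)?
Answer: 43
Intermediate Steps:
m(o) = 9 + o
h = -182 (h = 7*(4 + 5*(-6)) = 7*(4 - 30) = 7*(-26) = -182)
h + m(-6)*75 = -182 + (9 - 6)*75 = -182 + 3*75 = -182 + 225 = 43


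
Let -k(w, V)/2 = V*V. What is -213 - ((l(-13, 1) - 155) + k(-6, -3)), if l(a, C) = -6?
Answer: -34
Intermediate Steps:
k(w, V) = -2*V² (k(w, V) = -2*V*V = -2*V²)
-213 - ((l(-13, 1) - 155) + k(-6, -3)) = -213 - ((-6 - 155) - 2*(-3)²) = -213 - (-161 - 2*9) = -213 - (-161 - 18) = -213 - 1*(-179) = -213 + 179 = -34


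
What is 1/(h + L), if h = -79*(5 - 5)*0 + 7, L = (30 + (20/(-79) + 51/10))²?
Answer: 624100/762214541 ≈ 0.00081880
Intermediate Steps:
L = 757845841/624100 (L = (30 + (20*(-1/79) + 51*(⅒)))² = (30 + (-20/79 + 51/10))² = (30 + 3829/790)² = (27529/790)² = 757845841/624100 ≈ 1214.3)
h = 7 (h = -0*0 + 7 = -79*0 + 7 = 0 + 7 = 7)
1/(h + L) = 1/(7 + 757845841/624100) = 1/(762214541/624100) = 624100/762214541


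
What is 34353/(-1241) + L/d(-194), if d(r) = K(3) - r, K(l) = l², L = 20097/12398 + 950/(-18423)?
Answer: -1592397113603915/57541317764742 ≈ -27.674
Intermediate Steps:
L = 358468931/228408354 (L = 20097*(1/12398) + 950*(-1/18423) = 20097/12398 - 950/18423 = 358468931/228408354 ≈ 1.5694)
d(r) = 9 - r (d(r) = 3² - r = 9 - r)
34353/(-1241) + L/d(-194) = 34353/(-1241) + 358468931/(228408354*(9 - 1*(-194))) = 34353*(-1/1241) + 358468931/(228408354*(9 + 194)) = -34353/1241 + (358468931/228408354)/203 = -34353/1241 + (358468931/228408354)*(1/203) = -34353/1241 + 358468931/46366895862 = -1592397113603915/57541317764742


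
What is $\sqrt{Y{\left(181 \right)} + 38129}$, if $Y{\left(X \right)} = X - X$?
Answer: $\sqrt{38129} \approx 195.27$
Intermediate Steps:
$Y{\left(X \right)} = 0$
$\sqrt{Y{\left(181 \right)} + 38129} = \sqrt{0 + 38129} = \sqrt{38129}$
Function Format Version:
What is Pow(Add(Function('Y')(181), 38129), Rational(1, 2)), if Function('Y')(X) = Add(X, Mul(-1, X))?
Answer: Pow(38129, Rational(1, 2)) ≈ 195.27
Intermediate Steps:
Function('Y')(X) = 0
Pow(Add(Function('Y')(181), 38129), Rational(1, 2)) = Pow(Add(0, 38129), Rational(1, 2)) = Pow(38129, Rational(1, 2))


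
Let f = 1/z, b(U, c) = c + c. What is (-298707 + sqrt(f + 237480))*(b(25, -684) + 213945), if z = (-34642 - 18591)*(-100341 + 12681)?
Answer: -63498237939 + 70859*sqrt(143644617122089306234355)/259244710 ≈ -6.3395e+10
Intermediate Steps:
z = 4666404780 (z = -53233*(-87660) = 4666404780)
b(U, c) = 2*c
f = 1/4666404780 ≈ 2.1430e-10
(-298707 + sqrt(f + 237480))*(b(25, -684) + 213945) = (-298707 + sqrt(1/4666404780 + 237480))*(2*(-684) + 213945) = (-298707 + sqrt(1108177807154401/4666404780))*(-1368 + 213945) = (-298707 + sqrt(143644617122089306234355)/777734130)*212577 = -63498237939 + 70859*sqrt(143644617122089306234355)/259244710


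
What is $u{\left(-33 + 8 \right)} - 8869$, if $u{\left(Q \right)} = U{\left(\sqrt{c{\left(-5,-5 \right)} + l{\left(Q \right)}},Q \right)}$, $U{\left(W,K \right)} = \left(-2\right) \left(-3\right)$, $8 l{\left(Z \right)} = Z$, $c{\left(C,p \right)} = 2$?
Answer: $-8863$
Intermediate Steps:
$l{\left(Z \right)} = \frac{Z}{8}$
$U{\left(W,K \right)} = 6$
$u{\left(Q \right)} = 6$
$u{\left(-33 + 8 \right)} - 8869 = 6 - 8869 = -8863$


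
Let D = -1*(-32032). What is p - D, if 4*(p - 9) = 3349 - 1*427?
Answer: -62585/2 ≈ -31293.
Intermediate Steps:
D = 32032
p = 1479/2 (p = 9 + (3349 - 1*427)/4 = 9 + (3349 - 427)/4 = 9 + (1/4)*2922 = 9 + 1461/2 = 1479/2 ≈ 739.50)
p - D = 1479/2 - 1*32032 = 1479/2 - 32032 = -62585/2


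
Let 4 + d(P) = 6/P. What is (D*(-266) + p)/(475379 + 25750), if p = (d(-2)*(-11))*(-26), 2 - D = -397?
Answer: -108136/501129 ≈ -0.21578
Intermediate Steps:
D = 399 (D = 2 - 1*(-397) = 2 + 397 = 399)
d(P) = -4 + 6/P
p = -2002 (p = ((-4 + 6/(-2))*(-11))*(-26) = ((-4 + 6*(-1/2))*(-11))*(-26) = ((-4 - 3)*(-11))*(-26) = -7*(-11)*(-26) = 77*(-26) = -2002)
(D*(-266) + p)/(475379 + 25750) = (399*(-266) - 2002)/(475379 + 25750) = (-106134 - 2002)/501129 = -108136*1/501129 = -108136/501129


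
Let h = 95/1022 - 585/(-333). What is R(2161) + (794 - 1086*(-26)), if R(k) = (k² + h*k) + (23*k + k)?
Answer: 179798469555/37814 ≈ 4.7548e+6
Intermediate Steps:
h = 69945/37814 (h = 95*(1/1022) - 585*(-1/333) = 95/1022 + 65/37 = 69945/37814 ≈ 1.8497)
R(k) = k² + 977481*k/37814 (R(k) = (k² + 69945*k/37814) + (23*k + k) = (k² + 69945*k/37814) + 24*k = k² + 977481*k/37814)
R(2161) + (794 - 1086*(-26)) = (1/37814)*2161*(977481 + 37814*2161) + (794 - 1086*(-26)) = (1/37814)*2161*(977481 + 81716054) + (794 + 28236) = (1/37814)*2161*82693535 + 29030 = 178700729135/37814 + 29030 = 179798469555/37814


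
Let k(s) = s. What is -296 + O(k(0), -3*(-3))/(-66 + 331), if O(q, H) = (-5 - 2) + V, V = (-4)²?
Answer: -78431/265 ≈ -295.97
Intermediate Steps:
V = 16
O(q, H) = 9 (O(q, H) = (-5 - 2) + 16 = -7 + 16 = 9)
-296 + O(k(0), -3*(-3))/(-66 + 331) = -296 + 9/(-66 + 331) = -296 + 9/265 = -78431/265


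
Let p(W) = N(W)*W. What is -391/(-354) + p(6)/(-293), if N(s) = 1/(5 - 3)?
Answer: 113501/103722 ≈ 1.0943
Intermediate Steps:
N(s) = ½ (N(s) = 1/2 = ½)
p(W) = W/2
-391/(-354) + p(6)/(-293) = -391/(-354) + ((½)*6)/(-293) = -391*(-1/354) + 3*(-1/293) = 391/354 - 3/293 = 113501/103722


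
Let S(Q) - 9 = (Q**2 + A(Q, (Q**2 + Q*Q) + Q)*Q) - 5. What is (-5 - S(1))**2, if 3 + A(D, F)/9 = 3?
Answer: 100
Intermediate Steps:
A(D, F) = 0 (A(D, F) = -27 + 9*3 = -27 + 27 = 0)
S(Q) = 4 + Q**2 (S(Q) = 9 + ((Q**2 + 0*Q) - 5) = 9 + ((Q**2 + 0) - 5) = 9 + (Q**2 - 5) = 9 + (-5 + Q**2) = 4 + Q**2)
(-5 - S(1))**2 = (-5 - (4 + 1**2))**2 = (-5 - (4 + 1))**2 = (-5 - 1*5)**2 = (-5 - 5)**2 = (-10)**2 = 100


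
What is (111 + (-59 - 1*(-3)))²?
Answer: 3025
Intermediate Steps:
(111 + (-59 - 1*(-3)))² = (111 + (-59 + 3))² = (111 - 56)² = 55² = 3025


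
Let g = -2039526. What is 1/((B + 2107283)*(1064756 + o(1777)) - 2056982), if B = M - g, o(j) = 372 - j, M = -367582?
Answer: 1/4018642752695 ≈ 2.4884e-13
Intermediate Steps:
B = 1671944 (B = -367582 - 1*(-2039526) = -367582 + 2039526 = 1671944)
1/((B + 2107283)*(1064756 + o(1777)) - 2056982) = 1/((1671944 + 2107283)*(1064756 + (372 - 1*1777)) - 2056982) = 1/(3779227*(1064756 + (372 - 1777)) - 2056982) = 1/(3779227*(1064756 - 1405) - 2056982) = 1/(3779227*1063351 - 2056982) = 1/(4018644809677 - 2056982) = 1/4018642752695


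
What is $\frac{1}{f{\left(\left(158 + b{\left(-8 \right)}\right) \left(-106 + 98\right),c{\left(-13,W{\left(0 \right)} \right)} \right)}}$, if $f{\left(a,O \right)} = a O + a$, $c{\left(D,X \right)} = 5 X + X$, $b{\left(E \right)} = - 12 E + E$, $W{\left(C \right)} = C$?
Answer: $- \frac{1}{1968} \approx -0.00050813$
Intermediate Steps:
$b{\left(E \right)} = - 11 E$
$c{\left(D,X \right)} = 6 X$
$f{\left(a,O \right)} = a + O a$ ($f{\left(a,O \right)} = O a + a = a + O a$)
$\frac{1}{f{\left(\left(158 + b{\left(-8 \right)}\right) \left(-106 + 98\right),c{\left(-13,W{\left(0 \right)} \right)} \right)}} = \frac{1}{\left(158 - -88\right) \left(-106 + 98\right) \left(1 + 6 \cdot 0\right)} = \frac{1}{\left(158 + 88\right) \left(-8\right) \left(1 + 0\right)} = \frac{1}{246 \left(-8\right) 1} = \frac{1}{\left(-1968\right) 1} = \frac{1}{-1968} = - \frac{1}{1968}$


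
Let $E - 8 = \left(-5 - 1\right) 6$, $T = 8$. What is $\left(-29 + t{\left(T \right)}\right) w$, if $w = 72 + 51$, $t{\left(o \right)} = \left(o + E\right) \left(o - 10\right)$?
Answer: $1353$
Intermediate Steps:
$E = -28$ ($E = 8 + \left(-5 - 1\right) 6 = 8 - 36 = -28$)
$t{\left(o \right)} = \left(-28 + o\right) \left(-10 + o\right)$ ($t{\left(o \right)} = \left(o - 28\right) \left(o - 10\right) = \left(-28 + o\right) \left(-10 + o\right)$)
$w = 123$
$\left(-29 + t{\left(T \right)}\right) w = \left(-29 + \left(280 + 8^{2} - 304\right)\right) 123 = \left(-29 + \left(280 + 64 - 304\right)\right) 123 = \left(-29 + 40\right) 123 = 11 \cdot 123 = 1353$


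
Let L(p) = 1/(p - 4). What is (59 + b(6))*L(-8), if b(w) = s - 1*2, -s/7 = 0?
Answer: -19/4 ≈ -4.7500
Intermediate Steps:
s = 0 (s = -7*0 = 0)
b(w) = -2 (b(w) = 0 - 1*2 = 0 - 2 = -2)
L(p) = 1/(-4 + p)
(59 + b(6))*L(-8) = (59 - 2)/(-4 - 8) = 57/(-12) = 57*(-1/12) = -19/4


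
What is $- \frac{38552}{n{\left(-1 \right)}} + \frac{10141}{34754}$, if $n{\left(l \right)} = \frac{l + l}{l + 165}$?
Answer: $\frac{109866579197}{34754} \approx 3.1613 \cdot 10^{6}$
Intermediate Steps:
$n{\left(l \right)} = \frac{2 l}{165 + l}$
$- \frac{38552}{n{\left(-1 \right)}} + \frac{10141}{34754} = - \frac{38552}{2 \left(-1\right) \frac{1}{165 - 1}} + \frac{10141}{34754} = - \frac{38552}{2 \left(-1\right) \frac{1}{164}} + 10141 \cdot \frac{1}{34754} = - \frac{38552}{2 \left(-1\right) \frac{1}{164}} + \frac{10141}{34754} = - \frac{38552}{- \frac{1}{82}} + \frac{10141}{34754} = \left(-38552\right) \left(-82\right) + \frac{10141}{34754} = 3161264 + \frac{10141}{34754} = \frac{109866579197}{34754}$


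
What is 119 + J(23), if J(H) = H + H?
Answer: 165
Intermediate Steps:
J(H) = 2*H
119 + J(23) = 119 + 2*23 = 119 + 46 = 165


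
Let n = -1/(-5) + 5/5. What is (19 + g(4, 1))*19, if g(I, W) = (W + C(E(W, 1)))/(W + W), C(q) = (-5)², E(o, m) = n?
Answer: 608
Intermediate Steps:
n = 6/5 (n = -1*(-⅕) + 5*(⅕) = ⅕ + 1 = 6/5 ≈ 1.2000)
E(o, m) = 6/5
C(q) = 25
g(I, W) = (25 + W)/(2*W) (g(I, W) = (W + 25)/(W + W) = (25 + W)/((2*W)) = (25 + W)*(1/(2*W)) = (25 + W)/(2*W))
(19 + g(4, 1))*19 = (19 + (½)*(25 + 1)/1)*19 = (19 + (½)*1*26)*19 = (19 + 13)*19 = 32*19 = 608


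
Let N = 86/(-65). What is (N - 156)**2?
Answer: 104571076/4225 ≈ 24751.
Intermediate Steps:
N = -86/65 (N = 86*(-1/65) = -86/65 ≈ -1.3231)
(N - 156)**2 = (-86/65 - 156)**2 = (-10226/65)**2 = 104571076/4225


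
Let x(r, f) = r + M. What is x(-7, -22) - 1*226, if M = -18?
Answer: -251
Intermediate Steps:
x(r, f) = -18 + r (x(r, f) = r - 18 = -18 + r)
x(-7, -22) - 1*226 = (-18 - 7) - 1*226 = -25 - 226 = -251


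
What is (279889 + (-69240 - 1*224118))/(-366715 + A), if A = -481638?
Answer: 13469/848353 ≈ 0.015877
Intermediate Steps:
(279889 + (-69240 - 1*224118))/(-366715 + A) = (279889 + (-69240 - 1*224118))/(-366715 - 481638) = (279889 + (-69240 - 224118))/(-848353) = (279889 - 293358)*(-1/848353) = -13469*(-1/848353) = 13469/848353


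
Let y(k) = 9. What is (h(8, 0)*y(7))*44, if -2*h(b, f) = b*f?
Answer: 0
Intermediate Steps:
h(b, f) = -b*f/2
(h(8, 0)*y(7))*44 = (-½*8*0*9)*44 = (0*9)*44 = 0*44 = 0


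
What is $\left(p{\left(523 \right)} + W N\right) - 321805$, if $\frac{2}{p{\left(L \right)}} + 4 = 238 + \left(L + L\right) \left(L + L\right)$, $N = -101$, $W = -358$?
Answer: $- \frac{156298897224}{547175} \approx -2.8565 \cdot 10^{5}$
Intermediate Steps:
$p{\left(L \right)} = \frac{2}{234 + 4 L^{2}}$ ($p{\left(L \right)} = \frac{2}{-4 + \left(238 + \left(L + L\right) \left(L + L\right)\right)} = \frac{2}{-4 + \left(238 + 2 L 2 L\right)} = \frac{2}{-4 + \left(238 + 4 L^{2}\right)} = \frac{2}{234 + 4 L^{2}}$)
$\left(p{\left(523 \right)} + W N\right) - 321805 = \left(\frac{1}{117 + 2 \cdot 523^{2}} - -36158\right) - 321805 = \left(\frac{1}{117 + 2 \cdot 273529} + 36158\right) - 321805 = \left(\frac{1}{117 + 547058} + 36158\right) - 321805 = \left(\frac{1}{547175} + 36158\right) - 321805 = \frac{19784753651}{547175} - 321805 = - \frac{156298897224}{547175}$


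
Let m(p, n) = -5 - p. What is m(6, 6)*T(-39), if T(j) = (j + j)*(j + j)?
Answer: -66924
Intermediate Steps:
T(j) = 4*j**2 (T(j) = (2*j)*(2*j) = 4*j**2)
m(6, 6)*T(-39) = (-5 - 1*6)*(4*(-39)**2) = (-5 - 6)*(4*1521) = -11*6084 = -66924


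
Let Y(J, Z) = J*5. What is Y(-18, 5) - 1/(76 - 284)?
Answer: -18719/208 ≈ -89.995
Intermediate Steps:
Y(J, Z) = 5*J
Y(-18, 5) - 1/(76 - 284) = 5*(-18) - 1/(76 - 284) = -90 - 1/(-208) = -90 - 1*(-1/208) = -90 + 1/208 = -18719/208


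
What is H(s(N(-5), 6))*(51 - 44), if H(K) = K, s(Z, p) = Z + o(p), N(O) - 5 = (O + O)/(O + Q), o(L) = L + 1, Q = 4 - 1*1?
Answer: 119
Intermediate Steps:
Q = 3 (Q = 4 - 1 = 3)
o(L) = 1 + L
N(O) = 5 + 2*O/(3 + O) (N(O) = 5 + (O + O)/(O + 3) = 5 + (2*O)/(3 + O) = 5 + 2*O/(3 + O))
s(Z, p) = 1 + Z + p (s(Z, p) = Z + (1 + p) = 1 + Z + p)
H(s(N(-5), 6))*(51 - 44) = (1 + (15 + 7*(-5))/(3 - 5) + 6)*(51 - 44) = (1 + (15 - 35)/(-2) + 6)*7 = (1 - 1/2*(-20) + 6)*7 = (1 + 10 + 6)*7 = 17*7 = 119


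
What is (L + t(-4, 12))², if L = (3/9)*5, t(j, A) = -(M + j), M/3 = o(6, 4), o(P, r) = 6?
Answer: 1369/9 ≈ 152.11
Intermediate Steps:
M = 18 (M = 3*6 = 18)
t(j, A) = -18 - j (t(j, A) = -(18 + j) = -18 - j)
L = 5/3 (L = (3*(⅑))*5 = (⅓)*5 = 5/3 ≈ 1.6667)
(L + t(-4, 12))² = (5/3 + (-18 - 1*(-4)))² = (5/3 + (-18 + 4))² = (5/3 - 14)² = (-37/3)² = 1369/9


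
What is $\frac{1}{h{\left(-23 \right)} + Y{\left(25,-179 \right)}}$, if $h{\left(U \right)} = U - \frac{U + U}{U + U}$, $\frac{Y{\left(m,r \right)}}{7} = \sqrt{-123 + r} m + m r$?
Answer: $- \frac{31349}{992008551} - \frac{175 i \sqrt{302}}{992008551} \approx -3.1602 \cdot 10^{-5} - 3.0657 \cdot 10^{-6} i$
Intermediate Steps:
$Y{\left(m,r \right)} = 7 m r + 7 m \sqrt{-123 + r}$ ($Y{\left(m,r \right)} = 7 \left(\sqrt{-123 + r} m + m r\right) = 7 \left(m \sqrt{-123 + r} + m r\right) = 7 \left(m r + m \sqrt{-123 + r}\right) = 7 m r + 7 m \sqrt{-123 + r}$)
$h{\left(U \right)} = -1 + U$ ($h{\left(U \right)} = U - \frac{2 U}{2 U} = U - 2 U \frac{1}{2 U} = U - 1 = -1 + U$)
$\frac{1}{h{\left(-23 \right)} + Y{\left(25,-179 \right)}} = \frac{1}{\left(-1 - 23\right) + 7 \cdot 25 \left(-179 + \sqrt{-123 - 179}\right)} = \frac{1}{-24 + 7 \cdot 25 \left(-179 + \sqrt{-302}\right)} = \frac{1}{-24 + 7 \cdot 25 \left(-179 + i \sqrt{302}\right)} = \frac{1}{-24 - \left(31325 - 175 i \sqrt{302}\right)} = \frac{1}{-31349 + 175 i \sqrt{302}}$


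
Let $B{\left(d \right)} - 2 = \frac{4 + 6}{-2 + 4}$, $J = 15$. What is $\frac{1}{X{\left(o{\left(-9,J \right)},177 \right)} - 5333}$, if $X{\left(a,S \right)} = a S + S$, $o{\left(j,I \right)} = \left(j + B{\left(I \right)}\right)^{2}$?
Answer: $- \frac{1}{4448} \approx -0.00022482$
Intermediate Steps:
$B{\left(d \right)} = 7$ ($B{\left(d \right)} = 2 + \frac{4 + 6}{-2 + 4} = 2 + \frac{10}{2} = 2 + 10 \cdot \frac{1}{2} = 2 + 5 = 7$)
$o{\left(j,I \right)} = \left(7 + j\right)^{2}$ ($o{\left(j,I \right)} = \left(j + 7\right)^{2} = \left(7 + j\right)^{2}$)
$X{\left(a,S \right)} = S + S a$ ($X{\left(a,S \right)} = S a + S = S + S a$)
$\frac{1}{X{\left(o{\left(-9,J \right)},177 \right)} - 5333} = \frac{1}{177 \left(1 + \left(7 - 9\right)^{2}\right) - 5333} = \frac{1}{177 \left(1 + \left(-2\right)^{2}\right) - 5333} = \frac{1}{177 \left(1 + 4\right) - 5333} = \frac{1}{177 \cdot 5 - 5333} = \frac{1}{885 - 5333} = \frac{1}{-4448} = - \frac{1}{4448}$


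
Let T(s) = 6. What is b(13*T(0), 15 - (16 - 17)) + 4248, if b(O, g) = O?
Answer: 4326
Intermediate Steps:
b(13*T(0), 15 - (16 - 17)) + 4248 = 13*6 + 4248 = 78 + 4248 = 4326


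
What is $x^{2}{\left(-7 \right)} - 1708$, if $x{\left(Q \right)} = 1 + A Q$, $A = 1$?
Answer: $-1672$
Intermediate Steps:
$x{\left(Q \right)} = 1 + Q$ ($x{\left(Q \right)} = 1 + 1 Q = 1 + Q$)
$x^{2}{\left(-7 \right)} - 1708 = \left(1 - 7\right)^{2} - 1708 = \left(-6\right)^{2} - 1708 = 36 - 1708 = -1672$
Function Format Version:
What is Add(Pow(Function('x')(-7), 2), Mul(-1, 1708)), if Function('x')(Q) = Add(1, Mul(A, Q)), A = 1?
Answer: -1672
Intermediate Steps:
Function('x')(Q) = Add(1, Q) (Function('x')(Q) = Add(1, Mul(1, Q)) = Add(1, Q))
Add(Pow(Function('x')(-7), 2), Mul(-1, 1708)) = Add(Pow(Add(1, -7), 2), Mul(-1, 1708)) = Add(Pow(-6, 2), -1708) = Add(36, -1708) = -1672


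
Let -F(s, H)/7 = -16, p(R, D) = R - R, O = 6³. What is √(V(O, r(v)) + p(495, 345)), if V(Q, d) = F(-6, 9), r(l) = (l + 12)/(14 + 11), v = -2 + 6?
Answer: 4*√7 ≈ 10.583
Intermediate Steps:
v = 4
O = 216
p(R, D) = 0
r(l) = 12/25 + l/25 (r(l) = (12 + l)/25 = (12 + l)*(1/25) = 12/25 + l/25)
F(s, H) = 112 (F(s, H) = -7*(-16) = 112)
V(Q, d) = 112
√(V(O, r(v)) + p(495, 345)) = √(112 + 0) = √112 = 4*√7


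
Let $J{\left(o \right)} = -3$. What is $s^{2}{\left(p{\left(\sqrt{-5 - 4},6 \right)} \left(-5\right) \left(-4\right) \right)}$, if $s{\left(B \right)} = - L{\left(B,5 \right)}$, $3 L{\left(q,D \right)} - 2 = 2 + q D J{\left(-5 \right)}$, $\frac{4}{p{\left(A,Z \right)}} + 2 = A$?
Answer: $- \frac{6947696}{1521} + \frac{1961600 i}{169} \approx -4567.8 + 11607.0 i$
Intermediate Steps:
$p{\left(A,Z \right)} = \frac{4}{-2 + A}$
$L{\left(q,D \right)} = \frac{4}{3} - D q$ ($L{\left(q,D \right)} = \frac{2}{3} + \frac{2 + q D \left(-3\right)}{3} = \frac{2}{3} + \frac{2 + D q \left(-3\right)}{3} = \frac{2}{3} + \frac{2 - 3 D q}{3} = \frac{2}{3} - \left(- \frac{2}{3} + D q\right) = \frac{4}{3} - D q$)
$s{\left(B \right)} = - \frac{4}{3} + 5 B$ ($s{\left(B \right)} = - (\frac{4}{3} - 5 B) = - \frac{4}{3} + 5 B$)
$s^{2}{\left(p{\left(\sqrt{-5 - 4},6 \right)} \left(-5\right) \left(-4\right) \right)} = \left(- \frac{4}{3} + 5 \frac{4}{-2 + \sqrt{-5 - 4}} \left(-5\right) \left(-4\right)\right)^{2} = \left(- \frac{4}{3} + 5 \frac{4}{-2 + \sqrt{-9}} \left(-5\right) \left(-4\right)\right)^{2} = \left(- \frac{4}{3} + 5 \frac{4}{-2 + 3 i} \left(-5\right) \left(-4\right)\right)^{2} = \left(- \frac{4}{3} + 5 \cdot 4 \frac{-2 - 3 i}{13} \left(-5\right) \left(-4\right)\right)^{2} = \left(- \frac{4}{3} + 5 \frac{4 \left(-2 - 3 i\right)}{13} \left(-5\right) \left(-4\right)\right)^{2} = \left(- \frac{4}{3} + 5 - \frac{20 \left(-2 - 3 i\right)}{13} \left(-4\right)\right)^{2} = \left(- \frac{4}{3} + 5 \frac{80 \left(-2 - 3 i\right)}{13}\right)^{2} = \left(- \frac{4}{3} + \frac{400 \left(-2 - 3 i\right)}{13}\right)^{2}$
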